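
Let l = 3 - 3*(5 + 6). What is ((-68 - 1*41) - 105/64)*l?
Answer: 106215/32 ≈ 3319.2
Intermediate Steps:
l = -30 (l = 3 - 3*11 = 3 - 33 = -30)
((-68 - 1*41) - 105/64)*l = ((-68 - 1*41) - 105/64)*(-30) = ((-68 - 41) - 105*1/64)*(-30) = (-109 - 105/64)*(-30) = -7081/64*(-30) = 106215/32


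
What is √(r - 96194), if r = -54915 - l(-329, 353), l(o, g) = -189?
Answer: 14*I*√770 ≈ 388.48*I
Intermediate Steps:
r = -54726 (r = -54915 - 1*(-189) = -54915 + 189 = -54726)
√(r - 96194) = √(-54726 - 96194) = √(-150920) = 14*I*√770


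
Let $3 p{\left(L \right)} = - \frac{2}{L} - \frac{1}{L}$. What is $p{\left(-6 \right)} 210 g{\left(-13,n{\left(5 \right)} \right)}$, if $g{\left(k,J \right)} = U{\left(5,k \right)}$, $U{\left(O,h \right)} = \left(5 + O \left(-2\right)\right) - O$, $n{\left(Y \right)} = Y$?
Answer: $-350$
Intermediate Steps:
$U{\left(O,h \right)} = 5 - 3 O$ ($U{\left(O,h \right)} = \left(5 - 2 O\right) - O = 5 - 3 O$)
$p{\left(L \right)} = - \frac{1}{L}$ ($p{\left(L \right)} = \frac{- \frac{2}{L} - \frac{1}{L}}{3} = \frac{\left(-3\right) \frac{1}{L}}{3} = - \frac{1}{L}$)
$g{\left(k,J \right)} = -10$ ($g{\left(k,J \right)} = 5 - 15 = -10$)
$p{\left(-6 \right)} 210 g{\left(-13,n{\left(5 \right)} \right)} = - \frac{1}{-6} \cdot 210 \left(-10\right) = \left(-1\right) \left(- \frac{1}{6}\right) 210 \left(-10\right) = \frac{1}{6} \cdot 210 \left(-10\right) = 35 \left(-10\right) = -350$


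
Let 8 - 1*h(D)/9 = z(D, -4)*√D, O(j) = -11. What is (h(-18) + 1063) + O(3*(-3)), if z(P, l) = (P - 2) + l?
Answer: 1124 + 648*I*√2 ≈ 1124.0 + 916.41*I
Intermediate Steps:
z(P, l) = -2 + P + l (z(P, l) = (-2 + P) + l = -2 + P + l)
h(D) = 72 - 9*√D*(-6 + D) (h(D) = 72 - 9*(-2 + D - 4)*√D = 72 - 9*(-6 + D)*√D = 72 - 9*√D*(-6 + D))
(h(-18) + 1063) + O(3*(-3)) = ((72 + 9*√(-18)*(6 - 1*(-18))) + 1063) - 11 = ((72 + 9*(3*I*√2)*(6 + 18)) + 1063) - 11 = ((72 + 9*(3*I*√2)*24) + 1063) - 11 = ((72 + 648*I*√2) + 1063) - 11 = (1135 + 648*I*√2) - 11 = 1124 + 648*I*√2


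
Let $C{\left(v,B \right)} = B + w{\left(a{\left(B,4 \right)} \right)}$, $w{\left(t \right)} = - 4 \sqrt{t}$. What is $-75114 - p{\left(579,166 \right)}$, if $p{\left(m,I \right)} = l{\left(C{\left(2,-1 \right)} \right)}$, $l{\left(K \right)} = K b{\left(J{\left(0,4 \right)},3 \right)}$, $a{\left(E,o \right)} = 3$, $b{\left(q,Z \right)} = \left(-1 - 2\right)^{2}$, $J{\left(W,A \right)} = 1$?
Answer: $-75105 + 36 \sqrt{3} \approx -75043.0$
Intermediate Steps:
$b{\left(q,Z \right)} = 9$ ($b{\left(q,Z \right)} = \left(-3\right)^{2} = 9$)
$C{\left(v,B \right)} = B - 4 \sqrt{3}$
$l{\left(K \right)} = 9 K$ ($l{\left(K \right)} = K 9 = 9 K$)
$p{\left(m,I \right)} = -9 - 36 \sqrt{3}$ ($p{\left(m,I \right)} = 9 \left(-1 - 4 \sqrt{3}\right) = -9 - 36 \sqrt{3}$)
$-75114 - p{\left(579,166 \right)} = -75114 - \left(-9 - 36 \sqrt{3}\right) = -75114 + \left(9 + 36 \sqrt{3}\right) = -75105 + 36 \sqrt{3}$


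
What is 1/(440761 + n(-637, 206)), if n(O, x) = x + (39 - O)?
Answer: 1/441643 ≈ 2.2643e-6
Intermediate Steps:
n(O, x) = 39 + x - O
1/(440761 + n(-637, 206)) = 1/(440761 + (39 + 206 - 1*(-637))) = 1/(440761 + (39 + 206 + 637)) = 1/(440761 + 882) = 1/441643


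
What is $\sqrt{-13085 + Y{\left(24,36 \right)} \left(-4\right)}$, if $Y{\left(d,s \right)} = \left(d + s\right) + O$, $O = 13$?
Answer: $7 i \sqrt{273} \approx 115.66 i$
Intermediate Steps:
$Y{\left(d,s \right)} = 13 + d + s$ ($Y{\left(d,s \right)} = \left(d + s\right) + 13 = 13 + d + s$)
$\sqrt{-13085 + Y{\left(24,36 \right)} \left(-4\right)} = \sqrt{-13085 + \left(13 + 24 + 36\right) \left(-4\right)} = \sqrt{-13085 + 73 \left(-4\right)} = \sqrt{-13085 - 292} = \sqrt{-13377} = 7 i \sqrt{273}$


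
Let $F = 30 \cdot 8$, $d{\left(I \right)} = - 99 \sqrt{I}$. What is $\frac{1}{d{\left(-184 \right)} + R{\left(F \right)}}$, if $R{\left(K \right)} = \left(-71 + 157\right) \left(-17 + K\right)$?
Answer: $\frac{9589}{184799534} + \frac{99 i \sqrt{46}}{184799534} \approx 5.1889 \cdot 10^{-5} + 3.6334 \cdot 10^{-6} i$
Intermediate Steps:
$F = 240$
$R{\left(K \right)} = -1462 + 86 K$ ($R{\left(K \right)} = 86 \left(-17 + K\right) = -1462 + 86 K$)
$\frac{1}{d{\left(-184 \right)} + R{\left(F \right)}} = \frac{1}{- 99 \sqrt{-184} + \left(-1462 + 86 \cdot 240\right)} = \frac{1}{- 99 \cdot 2 i \sqrt{46} + \left(-1462 + 20640\right)} = \frac{1}{- 198 i \sqrt{46} + 19178} = \frac{1}{19178 - 198 i \sqrt{46}}$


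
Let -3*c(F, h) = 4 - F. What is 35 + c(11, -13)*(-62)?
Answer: -329/3 ≈ -109.67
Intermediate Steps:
c(F, h) = -4/3 + F/3 (c(F, h) = -(4 - F)/3 = -4/3 + F/3)
35 + c(11, -13)*(-62) = 35 + (-4/3 + (⅓)*11)*(-62) = 35 + (-4/3 + 11/3)*(-62) = 35 + (7/3)*(-62) = 35 - 434/3 = -329/3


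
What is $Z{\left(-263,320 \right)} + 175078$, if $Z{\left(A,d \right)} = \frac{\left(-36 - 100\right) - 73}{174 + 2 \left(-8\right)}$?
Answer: $\frac{27662115}{158} \approx 1.7508 \cdot 10^{5}$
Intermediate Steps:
$Z{\left(A,d \right)} = - \frac{209}{158}$ ($Z{\left(A,d \right)} = \frac{\left(-36 - 100\right) - 73}{174 - 16} = \frac{-136 - 73}{158} = \left(-209\right) \frac{1}{158} = - \frac{209}{158}$)
$Z{\left(-263,320 \right)} + 175078 = - \frac{209}{158} + 175078 = \frac{27662115}{158}$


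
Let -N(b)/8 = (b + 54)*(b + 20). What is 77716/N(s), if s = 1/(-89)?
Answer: -153897109/17096190 ≈ -9.0018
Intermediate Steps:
s = -1/89 ≈ -0.011236
N(b) = -8*(20 + b)*(54 + b) (N(b) = -8*(b + 54)*(b + 20) = -8*(54 + b)*(20 + b) = -8*(20 + b)*(54 + b))
77716/N(s) = 77716/(-8640 - 592*(-1/89) - 8*(-1/89)²) = 77716/(-8640 + 592/89 - 8*1/7921) = 77716/(-8640 + 592/89 - 8/7921) = 77716/(-68384760/7921) = 77716*(-7921/68384760) = -153897109/17096190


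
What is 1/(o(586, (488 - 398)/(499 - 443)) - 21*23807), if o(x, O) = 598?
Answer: -1/499349 ≈ -2.0026e-6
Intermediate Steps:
1/(o(586, (488 - 398)/(499 - 443)) - 21*23807) = 1/(598 - 21*23807) = 1/(598 - 499947) = 1/(-499349) = -1/499349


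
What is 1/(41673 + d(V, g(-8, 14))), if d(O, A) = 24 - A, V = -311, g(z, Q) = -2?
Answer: 1/41699 ≈ 2.3981e-5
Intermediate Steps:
1/(41673 + d(V, g(-8, 14))) = 1/(41673 + (24 - 1*(-2))) = 1/(41673 + (24 + 2)) = 1/(41673 + 26) = 1/41699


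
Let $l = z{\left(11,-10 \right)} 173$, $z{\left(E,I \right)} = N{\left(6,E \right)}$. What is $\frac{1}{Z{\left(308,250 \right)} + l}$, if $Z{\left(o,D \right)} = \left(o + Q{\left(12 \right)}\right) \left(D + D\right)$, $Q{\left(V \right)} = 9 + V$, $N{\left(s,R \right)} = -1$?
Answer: $\frac{1}{164327} \approx 6.0854 \cdot 10^{-6}$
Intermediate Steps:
$z{\left(E,I \right)} = -1$
$l = -173$ ($l = \left(-1\right) 173 = -173$)
$Z{\left(o,D \right)} = 2 D \left(21 + o\right)$ ($Z{\left(o,D \right)} = \left(o + \left(9 + 12\right)\right) \left(D + D\right) = \left(o + 21\right) 2 D = \left(21 + o\right) 2 D = 2 D \left(21 + o\right)$)
$\frac{1}{Z{\left(308,250 \right)} + l} = \frac{1}{2 \cdot 250 \left(21 + 308\right) - 173} = \frac{1}{2 \cdot 250 \cdot 329 - 173} = \frac{1}{164500 - 173} = \frac{1}{164327}$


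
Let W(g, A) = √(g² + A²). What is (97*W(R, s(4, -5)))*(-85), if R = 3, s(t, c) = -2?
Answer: -8245*√13 ≈ -29728.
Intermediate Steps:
W(g, A) = √(A² + g²)
(97*W(R, s(4, -5)))*(-85) = (97*√((-2)² + 3²))*(-85) = (97*√(4 + 9))*(-85) = (97*√13)*(-85) = -8245*√13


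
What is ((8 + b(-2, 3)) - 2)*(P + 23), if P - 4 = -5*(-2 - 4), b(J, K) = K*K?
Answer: 855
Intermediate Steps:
b(J, K) = K²
P = 34 (P = 4 - 5*(-2 - 4) = 4 - 5*(-6) = 4 + 30 = 34)
((8 + b(-2, 3)) - 2)*(P + 23) = ((8 + 3²) - 2)*(34 + 23) = ((8 + 9) - 2)*57 = (17 - 2)*57 = 15*57 = 855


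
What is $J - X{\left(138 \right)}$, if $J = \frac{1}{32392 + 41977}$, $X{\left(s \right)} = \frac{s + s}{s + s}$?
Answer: $- \frac{74368}{74369} \approx -0.99999$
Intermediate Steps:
$X{\left(s \right)} = 1$ ($X{\left(s \right)} = \frac{2 s}{2 s} = 2 s \frac{1}{2 s} = 1$)
$J = \frac{1}{74369} \approx 1.3446 \cdot 10^{-5}$
$J - X{\left(138 \right)} = \frac{1}{74369} - 1 = - \frac{74368}{74369}$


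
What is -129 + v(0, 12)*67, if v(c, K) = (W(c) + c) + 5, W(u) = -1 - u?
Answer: 139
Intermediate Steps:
v(c, K) = 4 (v(c, K) = ((-1 - c) + c) + 5 = -1 + 5 = 4)
-129 + v(0, 12)*67 = -129 + 4*67 = -129 + 268 = 139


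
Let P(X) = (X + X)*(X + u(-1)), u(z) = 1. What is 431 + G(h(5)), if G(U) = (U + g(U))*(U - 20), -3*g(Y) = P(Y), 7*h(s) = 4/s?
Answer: 18454069/42875 ≈ 430.42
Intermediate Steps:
h(s) = 4/(7*s) (h(s) = (4/s)/7 = 4/(7*s))
P(X) = 2*X*(1 + X) (P(X) = (X + X)*(X + 1) = (2*X)*(1 + X) = 2*X*(1 + X))
g(Y) = -2*Y*(1 + Y)/3
G(U) = (-20 + U)*(U - 2*U*(1 + U)/3) (G(U) = (U - 2*U*(1 + U)/3)*(U - 20) = (U - 2*U*(1 + U)/3)*(-20 + U) = (-20 + U)*(U - 2*U*(1 + U)/3))
431 + G(h(5)) = 431 + ((4/7)/5)*(-20 - 2*((4/7)/5)**2 + 41*((4/7)/5))/3 = 431 + ((4/7)*(1/5))*(-20 - 2*((4/7)*(1/5))**2 + 41*((4/7)*(1/5)))/3 = 431 + (1/3)*(4/35)*(-20 - 2*(4/35)**2 + 41*(4/35)) = 431 + (1/3)*(4/35)*(-20 - 2*16/1225 + 164/35) = 431 + (1/3)*(4/35)*(-20 - 32/1225 + 164/35) = 431 + (1/3)*(4/35)*(-18792/1225) = 431 - 25056/42875 = 18454069/42875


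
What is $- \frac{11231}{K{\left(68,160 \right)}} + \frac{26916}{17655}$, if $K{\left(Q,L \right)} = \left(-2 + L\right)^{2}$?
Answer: $\frac{157882573}{146913140} \approx 1.0747$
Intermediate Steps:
$- \frac{11231}{K{\left(68,160 \right)}} + \frac{26916}{17655} = - \frac{11231}{\left(-2 + 160\right)^{2}} + \frac{26916}{17655} = - \frac{11231}{158^{2}} + 26916 \cdot \frac{1}{17655} = - \frac{11231}{24964} + \frac{8972}{5885} = \frac{157882573}{146913140}$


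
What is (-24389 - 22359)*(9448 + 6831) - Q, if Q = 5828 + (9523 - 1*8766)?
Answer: -761017277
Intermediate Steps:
Q = 6585 (Q = 5828 + (9523 - 8766) = 5828 + 757 = 6585)
(-24389 - 22359)*(9448 + 6831) - Q = (-24389 - 22359)*(9448 + 6831) - 1*6585 = -46748*16279 - 6585 = -761010692 - 6585 = -761017277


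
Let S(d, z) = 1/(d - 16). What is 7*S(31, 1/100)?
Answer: 7/15 ≈ 0.46667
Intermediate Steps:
S(d, z) = 1/(-16 + d)
7*S(31, 1/100) = 7/(-16 + 31) = 7/15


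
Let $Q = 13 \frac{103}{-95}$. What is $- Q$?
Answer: $\frac{1339}{95} \approx 14.095$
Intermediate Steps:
$Q = - \frac{1339}{95}$ ($Q = 13 \cdot 103 \left(- \frac{1}{95}\right) = 13 \left(- \frac{103}{95}\right) = - \frac{1339}{95} \approx -14.095$)
$- Q = \left(-1\right) \left(- \frac{1339}{95}\right) = \frac{1339}{95}$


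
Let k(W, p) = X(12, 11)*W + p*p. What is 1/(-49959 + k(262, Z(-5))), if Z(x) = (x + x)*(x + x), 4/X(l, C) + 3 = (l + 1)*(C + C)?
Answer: -283/11307349 ≈ -2.5028e-5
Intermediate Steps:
X(l, C) = 4/(-3 + 2*C*(1 + l)) (X(l, C) = 4/(-3 + (l + 1)*(C + C)) = 4/(-3 + (1 + l)*(2*C)) = 4/(-3 + 2*C*(1 + l)))
Z(x) = 4*x² (Z(x) = (2*x)*(2*x) = 4*x²)
k(W, p) = p² + 4*W/283 (k(W, p) = (4/(-3 + 2*11 + 2*11*12))*W + p*p = (4/(-3 + 22 + 264))*W + p² = (4/283)*W + p² = (4*(1/283))*W + p² = 4*W/283 + p² = p² + 4*W/283)
1/(-49959 + k(262, Z(-5))) = 1/(-49959 + ((4*(-5)²)² + (4/283)*262)) = 1/(-49959 + ((4*25)² + 1048/283)) = 1/(-49959 + (100² + 1048/283)) = 1/(-49959 + (10000 + 1048/283)) = 1/(-49959 + 2831048/283) = 1/(-11307349/283) = -283/11307349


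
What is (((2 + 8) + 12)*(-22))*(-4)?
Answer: 1936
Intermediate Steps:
(((2 + 8) + 12)*(-22))*(-4) = ((10 + 12)*(-22))*(-4) = (22*(-22))*(-4) = -484*(-4) = 1936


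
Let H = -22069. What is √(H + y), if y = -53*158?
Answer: I*√30443 ≈ 174.48*I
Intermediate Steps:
y = -8374
√(H + y) = √(-22069 - 8374) = √(-30443) = I*√30443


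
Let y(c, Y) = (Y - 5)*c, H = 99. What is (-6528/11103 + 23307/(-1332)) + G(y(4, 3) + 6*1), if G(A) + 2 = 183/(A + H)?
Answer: -2900839345/159394668 ≈ -18.199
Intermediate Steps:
y(c, Y) = c*(-5 + Y) (y(c, Y) = (-5 + Y)*c = c*(-5 + Y))
G(A) = -2 + 183/(99 + A) (G(A) = -2 + 183/(A + 99) = -2 + 183/(99 + A))
(-6528/11103 + 23307/(-1332)) + G(y(4, 3) + 6*1) = (-6528/11103 + 23307/(-1332)) + (-15 - 2*(4*(-5 + 3) + 6*1))/(99 + (4*(-5 + 3) + 6*1)) = (-6528*1/11103 + 23307*(-1/1332)) + (-15 - 2*(4*(-2) + 6))/(99 + (4*(-2) + 6)) = (-2176/3701 - 7769/444) + (-15 - 2*(-8 + 6))/(99 + (-8 + 6)) = -29719213/1643244 + (-15 - 2*(-2))/(99 - 2) = -29719213/1643244 + (-15 + 4)/97 = -29719213/1643244 + (1/97)*(-11) = -29719213/1643244 - 11/97 = -2900839345/159394668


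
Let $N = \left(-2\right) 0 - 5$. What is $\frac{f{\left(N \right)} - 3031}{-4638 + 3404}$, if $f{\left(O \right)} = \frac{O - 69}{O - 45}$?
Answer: $\frac{37869}{15425} \approx 2.455$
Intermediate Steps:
$N = -5$ ($N = 0 - 5 = -5$)
$f{\left(O \right)} = \frac{-69 + O}{-45 + O}$
$\frac{f{\left(N \right)} - 3031}{-4638 + 3404} = \frac{\frac{-69 - 5}{-45 - 5} - 3031}{-4638 + 3404} = \frac{\frac{1}{-50} \left(-74\right) - 3031}{-1234} = \left(\left(- \frac{1}{50}\right) \left(-74\right) - 3031\right) \left(- \frac{1}{1234}\right) = \left(\frac{37}{25} - 3031\right) \left(- \frac{1}{1234}\right) = \left(- \frac{75738}{25}\right) \left(- \frac{1}{1234}\right) = \frac{37869}{15425}$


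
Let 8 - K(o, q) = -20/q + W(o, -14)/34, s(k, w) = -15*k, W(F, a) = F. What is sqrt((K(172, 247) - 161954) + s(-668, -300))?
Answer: 4*I*sqrt(167424148814)/4199 ≈ 389.78*I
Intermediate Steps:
K(o, q) = 8 + 20/q - o/34 (K(o, q) = 8 - (-20/q + o/34) = 8 + (20/q - o/34) = 8 + 20/q - o/34)
sqrt((K(172, 247) - 161954) + s(-668, -300)) = sqrt(((8 + 20/247 - 1/34*172) - 161954) - 15*(-668)) = sqrt(((8 + 20*(1/247) - 86/17) - 161954) + 10020) = sqrt(((8 + 20/247 - 86/17) - 161954) + 10020) = sqrt((12690/4199 - 161954) + 10020) = sqrt(-680032156/4199 + 10020) = sqrt(-637958176/4199) = 4*I*sqrt(167424148814)/4199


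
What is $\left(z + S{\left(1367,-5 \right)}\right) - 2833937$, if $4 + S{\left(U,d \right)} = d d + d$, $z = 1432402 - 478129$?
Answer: $-1879648$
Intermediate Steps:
$z = 954273$
$S{\left(U,d \right)} = -4 + d + d^{2}$ ($S{\left(U,d \right)} = -4 + \left(d d + d\right) = -4 + \left(d^{2} + d\right) = -4 + \left(d + d^{2}\right) = -4 + d + d^{2}$)
$\left(z + S{\left(1367,-5 \right)}\right) - 2833937 = \left(954273 - \left(9 - 25\right)\right) - 2833937 = \left(954273 - -16\right) - 2833937 = \left(954273 + 16\right) - 2833937 = 954289 - 2833937 = -1879648$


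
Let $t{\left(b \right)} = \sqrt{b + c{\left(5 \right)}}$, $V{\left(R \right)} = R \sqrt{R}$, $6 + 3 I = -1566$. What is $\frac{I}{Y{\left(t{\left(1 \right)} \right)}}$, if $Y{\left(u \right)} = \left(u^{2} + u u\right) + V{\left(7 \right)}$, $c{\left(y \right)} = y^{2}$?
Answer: $- \frac{27248}{2361} + \frac{3668 \sqrt{7}}{2361} \approx -7.4305$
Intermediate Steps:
$I = -524$ ($I = -2 + \frac{1}{3} \left(-1566\right) = -2 - 522 = -524$)
$V{\left(R \right)} = R^{\frac{3}{2}}$
$t{\left(b \right)} = \sqrt{25 + b}$ ($t{\left(b \right)} = \sqrt{b + 5^{2}} = \sqrt{b + 25} = \sqrt{25 + b}$)
$Y{\left(u \right)} = 2 u^{2} + 7 \sqrt{7}$ ($Y{\left(u \right)} = \left(u^{2} + u u\right) + 7^{\frac{3}{2}} = \left(u^{2} + u^{2}\right) + 7 \sqrt{7} = 2 u^{2} + 7 \sqrt{7}$)
$\frac{I}{Y{\left(t{\left(1 \right)} \right)}} = - \frac{524}{2 \left(\sqrt{25 + 1}\right)^{2} + 7 \sqrt{7}} = - \frac{524}{2 \left(\sqrt{26}\right)^{2} + 7 \sqrt{7}} = - \frac{524}{2 \cdot 26 + 7 \sqrt{7}} = - \frac{524}{52 + 7 \sqrt{7}}$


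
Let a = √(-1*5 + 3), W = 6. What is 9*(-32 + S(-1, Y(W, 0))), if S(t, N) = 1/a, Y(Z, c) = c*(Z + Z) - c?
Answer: -288 - 9*I*√2/2 ≈ -288.0 - 6.364*I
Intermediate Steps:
Y(Z, c) = -c + 2*Z*c (Y(Z, c) = c*(2*Z) - c = 2*Z*c - c = -c + 2*Z*c)
a = I*√2 (a = √(-5 + 3) = √(-2) = I*√2 ≈ 1.4142*I)
S(t, N) = -I*√2/2 (S(t, N) = 1/(I*√2) = -I*√2/2)
9*(-32 + S(-1, Y(W, 0))) = 9*(-32 - I*√2/2) = -288 - 9*I*√2/2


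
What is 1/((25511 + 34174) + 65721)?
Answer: 1/125406 ≈ 7.9741e-6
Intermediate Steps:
1/((25511 + 34174) + 65721) = 1/(59685 + 65721) = 1/125406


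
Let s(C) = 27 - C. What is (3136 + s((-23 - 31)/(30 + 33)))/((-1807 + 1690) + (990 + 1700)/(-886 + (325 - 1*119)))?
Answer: -1505996/57575 ≈ -26.157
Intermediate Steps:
(3136 + s((-23 - 31)/(30 + 33)))/((-1807 + 1690) + (990 + 1700)/(-886 + (325 - 1*119))) = (3136 + (27 - (-23 - 31)/(30 + 33)))/((-1807 + 1690) + (990 + 1700)/(-886 + (325 - 1*119))) = (3136 + (27 - (-54)/63))/(-117 + 2690/(-886 + (325 - 119))) = (3136 + (27 - (-54)/63))/(-117 + 2690/(-886 + 206)) = (3136 + (27 - 1*(-6/7)))/(-117 + 2690/(-680)) = (3136 + (27 + 6/7))/(-117 + 2690*(-1/680)) = (3136 + 195/7)/(-117 - 269/68) = 22147/(7*(-8225/68)) = (22147/7)*(-68/8225) = -1505996/57575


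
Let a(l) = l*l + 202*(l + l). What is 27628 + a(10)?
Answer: 31768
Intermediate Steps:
a(l) = l**2 + 404*l (a(l) = l**2 + 202*(2*l) = l**2 + 404*l)
27628 + a(10) = 27628 + 10*(404 + 10) = 27628 + 10*414 = 27628 + 4140 = 31768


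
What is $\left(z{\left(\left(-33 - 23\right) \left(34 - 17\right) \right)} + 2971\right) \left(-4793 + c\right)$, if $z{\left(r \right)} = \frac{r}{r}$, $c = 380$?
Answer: $-13115436$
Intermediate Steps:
$z{\left(r \right)} = 1$
$\left(z{\left(\left(-33 - 23\right) \left(34 - 17\right) \right)} + 2971\right) \left(-4793 + c\right) = \left(1 + 2971\right) \left(-4793 + 380\right) = 2972 \left(-4413\right) = -13115436$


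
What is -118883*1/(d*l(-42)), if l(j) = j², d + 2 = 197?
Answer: -118883/343980 ≈ -0.34561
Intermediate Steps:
d = 195 (d = -2 + 197 = 195)
-118883*1/(d*l(-42)) = -118883/((-42)²*195) = -118883/(1764*195) = -118883/343980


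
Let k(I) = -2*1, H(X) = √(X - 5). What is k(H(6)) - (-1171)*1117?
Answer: 1308005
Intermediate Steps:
H(X) = √(-5 + X)
k(I) = -2
k(H(6)) - (-1171)*1117 = -2 - (-1171)*1117 = -2 - 1171*(-1117) = -2 + 1308007 = 1308005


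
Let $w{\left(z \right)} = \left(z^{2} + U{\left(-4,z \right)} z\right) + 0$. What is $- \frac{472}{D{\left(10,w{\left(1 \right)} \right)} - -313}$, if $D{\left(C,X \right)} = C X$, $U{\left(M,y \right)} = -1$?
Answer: $- \frac{472}{313} \approx -1.508$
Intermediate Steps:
$w{\left(z \right)} = z^{2} - z$ ($w{\left(z \right)} = \left(z^{2} - z\right) + 0 = z^{2} - z$)
$- \frac{472}{D{\left(10,w{\left(1 \right)} \right)} - -313} = - \frac{472}{10 \cdot 1 \left(-1 + 1\right) - -313} = - \frac{472}{10 \cdot 1 \cdot 0 + 313} = - \frac{472}{10 \cdot 0 + 313} = - \frac{472}{0 + 313} = - \frac{472}{313}$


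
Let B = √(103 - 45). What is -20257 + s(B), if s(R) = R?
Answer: -20257 + √58 ≈ -20249.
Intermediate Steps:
B = √58 ≈ 7.6158
-20257 + s(B) = -20257 + √58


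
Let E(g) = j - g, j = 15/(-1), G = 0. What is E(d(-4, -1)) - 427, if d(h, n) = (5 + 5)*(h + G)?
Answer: -402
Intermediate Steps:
j = -15 (j = 15*(-1) = -15)
d(h, n) = 10*h (d(h, n) = (5 + 5)*(h + 0) = 10*h)
E(g) = -15 - g
E(d(-4, -1)) - 427 = (-15 - 10*(-4)) - 427 = (-15 - 1*(-40)) - 427 = (-15 + 40) - 427 = 25 - 427 = -402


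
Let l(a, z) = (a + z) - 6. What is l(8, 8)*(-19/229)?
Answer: -190/229 ≈ -0.82969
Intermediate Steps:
l(a, z) = -6 + a + z
l(8, 8)*(-19/229) = (-6 + 8 + 8)*(-19/229) = 10*(-19*1/229) = 10*(-19/229) = -190/229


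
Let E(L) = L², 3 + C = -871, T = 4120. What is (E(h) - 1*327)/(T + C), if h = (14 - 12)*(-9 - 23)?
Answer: 3769/3246 ≈ 1.1611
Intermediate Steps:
C = -874 (C = -3 - 871 = -874)
h = -64 (h = 2*(-32) = -64)
(E(h) - 1*327)/(T + C) = ((-64)² - 1*327)/(4120 - 874) = (4096 - 327)/3246 = 3769*(1/3246) = 3769/3246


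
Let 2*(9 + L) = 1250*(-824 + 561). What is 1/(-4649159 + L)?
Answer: -1/4813543 ≈ -2.0775e-7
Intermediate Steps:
L = -164384 (L = -9 + (1250*(-824 + 561))/2 = -9 + (1250*(-263))/2 = -9 + (½)*(-328750) = -9 - 164375 = -164384)
1/(-4649159 + L) = 1/(-4649159 - 164384) = 1/(-4813543) = -1/4813543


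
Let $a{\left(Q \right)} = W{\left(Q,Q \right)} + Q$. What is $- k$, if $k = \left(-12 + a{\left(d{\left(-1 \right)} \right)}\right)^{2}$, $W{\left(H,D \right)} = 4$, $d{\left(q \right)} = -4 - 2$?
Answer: $-196$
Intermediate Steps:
$d{\left(q \right)} = -6$ ($d{\left(q \right)} = -4 - 2 = -6$)
$a{\left(Q \right)} = 4 + Q$
$k = 196$ ($k = \left(-12 + \left(4 - 6\right)\right)^{2} = \left(-12 - 2\right)^{2} = \left(-14\right)^{2} = 196$)
$- k = \left(-1\right) 196 = -196$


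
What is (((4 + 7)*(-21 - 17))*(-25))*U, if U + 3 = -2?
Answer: -52250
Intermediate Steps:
U = -5 (U = -3 - 2 = -5)
(((4 + 7)*(-21 - 17))*(-25))*U = (((4 + 7)*(-21 - 17))*(-25))*(-5) = ((11*(-38))*(-25))*(-5) = -418*(-25)*(-5) = 10450*(-5) = -52250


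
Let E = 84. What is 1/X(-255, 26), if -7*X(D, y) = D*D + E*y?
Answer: -7/67209 ≈ -0.00010415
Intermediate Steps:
X(D, y) = -12*y - D²/7 (X(D, y) = -(D*D + 84*y)/7 = -(D² + 84*y)/7 = -12*y - D²/7)
1/X(-255, 26) = 1/(-12*26 - ⅐*(-255)²) = 1/(-312 - ⅐*65025) = 1/(-312 - 65025/7) = 1/(-67209/7) = -7/67209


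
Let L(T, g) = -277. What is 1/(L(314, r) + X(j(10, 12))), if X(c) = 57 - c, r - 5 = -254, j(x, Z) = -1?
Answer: -1/219 ≈ -0.0045662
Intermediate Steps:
r = -249 (r = 5 - 254 = -249)
1/(L(314, r) + X(j(10, 12))) = 1/(-277 + (57 - 1*(-1))) = 1/(-277 + (57 + 1)) = 1/(-277 + 58) = 1/(-219) = -1/219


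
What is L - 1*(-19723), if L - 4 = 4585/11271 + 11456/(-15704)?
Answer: 33573246358/1701921 ≈ 19727.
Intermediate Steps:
L = 6258475/1701921 (L = 4 + (4585/11271 + 11456/(-15704)) = 4 + (4585*(1/11271) + 11456*(-1/15704)) = 4 + (4585/11271 - 1432/1963) = 4 - 549209/1701921 = 6258475/1701921 ≈ 3.6773)
L - 1*(-19723) = 6258475/1701921 - 1*(-19723) = 6258475/1701921 + 19723 = 33573246358/1701921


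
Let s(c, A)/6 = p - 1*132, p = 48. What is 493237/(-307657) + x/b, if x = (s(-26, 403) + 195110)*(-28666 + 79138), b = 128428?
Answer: 755447774395397/9877943299 ≈ 76478.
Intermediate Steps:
s(c, A) = -504 (s(c, A) = 6*(48 - 1*132) = 6*(48 - 132) = 6*(-84) = -504)
x = 9822154032 (x = (-504 + 195110)*(-28666 + 79138) = 194606*50472 = 9822154032)
493237/(-307657) + x/b = 493237/(-307657) + 9822154032/128428 = 493237*(-1/307657) + 9822154032*(1/128428) = -493237/307657 + 2455538508/32107 = 755447774395397/9877943299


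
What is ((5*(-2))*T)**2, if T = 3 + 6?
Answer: 8100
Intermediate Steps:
T = 9
((5*(-2))*T)**2 = ((5*(-2))*9)**2 = (-10*9)**2 = (-90)**2 = 8100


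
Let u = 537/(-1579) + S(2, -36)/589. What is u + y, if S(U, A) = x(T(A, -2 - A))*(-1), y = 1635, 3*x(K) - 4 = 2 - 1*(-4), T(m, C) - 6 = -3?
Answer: 4560837386/2790093 ≈ 1634.7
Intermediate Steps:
T(m, C) = 3 (T(m, C) = 6 - 3 = 3)
x(K) = 10/3 (x(K) = 4/3 + (2 - 1*(-4))/3 = 4/3 + (2 + 4)/3 = 4/3 + (1/3)*6 = 4/3 + 2 = 10/3)
S(U, A) = -10/3 (S(U, A) = (10/3)*(-1) = -10/3)
u = -964669/2790093 (u = 537/(-1579) - 10/3/589 = 537*(-1/1579) - 10/3*1/589 = -537/1579 - 10/1767 = -964669/2790093 ≈ -0.34575)
u + y = -964669/2790093 + 1635 = 4560837386/2790093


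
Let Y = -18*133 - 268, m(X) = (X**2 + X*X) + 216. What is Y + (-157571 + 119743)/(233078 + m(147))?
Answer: -184028193/69128 ≈ -2662.1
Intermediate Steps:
m(X) = 216 + 2*X**2 (m(X) = (X**2 + X**2) + 216 = 2*X**2 + 216 = 216 + 2*X**2)
Y = -2662 (Y = -2394 - 268 = -2662)
Y + (-157571 + 119743)/(233078 + m(147)) = -2662 + (-157571 + 119743)/(233078 + (216 + 2*147**2)) = -2662 - 37828/(233078 + (216 + 2*21609)) = -2662 - 37828/(233078 + (216 + 43218)) = -2662 - 37828/(233078 + 43434) = -2662 - 37828/276512 = -2662 - 37828*1/276512 = -2662 - 9457/69128 = -184028193/69128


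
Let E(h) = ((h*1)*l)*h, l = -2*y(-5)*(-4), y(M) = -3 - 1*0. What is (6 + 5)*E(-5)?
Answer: -6600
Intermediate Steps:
y(M) = -3 (y(M) = -3 + 0 = -3)
l = -24 (l = -2*(-3)*(-4) = 6*(-4) = -24)
E(h) = -24*h² (E(h) = ((h*1)*(-24))*h = (h*(-24))*h = (-24*h)*h = -24*h²)
(6 + 5)*E(-5) = (6 + 5)*(-24*(-5)²) = 11*(-24*25) = 11*(-600) = -6600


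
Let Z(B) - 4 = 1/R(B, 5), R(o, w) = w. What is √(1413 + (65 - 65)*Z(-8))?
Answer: 3*√157 ≈ 37.590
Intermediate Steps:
Z(B) = 21/5 (Z(B) = 4 + 1/5 = 4 + ⅕ = 21/5)
√(1413 + (65 - 65)*Z(-8)) = √(1413 + (65 - 65)*(21/5)) = √(1413 + 0*(21/5)) = √(1413 + 0) = √1413 = 3*√157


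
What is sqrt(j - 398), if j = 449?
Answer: sqrt(51) ≈ 7.1414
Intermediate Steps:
sqrt(j - 398) = sqrt(449 - 398) = sqrt(51)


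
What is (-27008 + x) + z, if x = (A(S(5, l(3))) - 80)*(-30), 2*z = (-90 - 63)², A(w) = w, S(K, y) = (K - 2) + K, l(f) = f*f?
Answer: -26287/2 ≈ -13144.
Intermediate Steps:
l(f) = f²
S(K, y) = -2 + 2*K (S(K, y) = (-2 + K) + K = -2 + 2*K)
z = 23409/2 (z = (-90 - 63)²/2 = (½)*(-153)² = (½)*23409 = 23409/2 ≈ 11705.)
x = 2160 (x = ((-2 + 2*5) - 80)*(-30) = ((-2 + 10) - 80)*(-30) = (8 - 80)*(-30) = -72*(-30) = 2160)
(-27008 + x) + z = (-27008 + 2160) + 23409/2 = -24848 + 23409/2 = -26287/2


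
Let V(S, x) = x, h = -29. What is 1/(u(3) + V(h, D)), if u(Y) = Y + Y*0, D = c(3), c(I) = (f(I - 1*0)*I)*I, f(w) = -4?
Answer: -1/33 ≈ -0.030303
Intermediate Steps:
c(I) = -4*I² (c(I) = (-4*I)*I = -4*I²)
D = -36 (D = -4*3² = -4*9 = -36)
u(Y) = Y (u(Y) = Y + 0 = Y)
1/(u(3) + V(h, D)) = 1/(3 - 36) = 1/(-33) = -1/33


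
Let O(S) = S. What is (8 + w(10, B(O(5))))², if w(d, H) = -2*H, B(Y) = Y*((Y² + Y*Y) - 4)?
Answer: 204304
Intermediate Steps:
B(Y) = Y*(-4 + 2*Y²) (B(Y) = Y*((Y² + Y²) - 4) = Y*(2*Y² - 4) = Y*(-4 + 2*Y²))
(8 + w(10, B(O(5))))² = (8 - 4*5*(-2 + 5²))² = (8 - 4*5*(-2 + 25))² = (8 - 4*5*23)² = (8 - 2*230)² = (8 - 460)² = (-452)² = 204304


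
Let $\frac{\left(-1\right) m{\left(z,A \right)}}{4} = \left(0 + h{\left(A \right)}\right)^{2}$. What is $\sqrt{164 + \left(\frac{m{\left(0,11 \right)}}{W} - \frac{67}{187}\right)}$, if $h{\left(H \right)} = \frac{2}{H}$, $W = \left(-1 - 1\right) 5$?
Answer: $\frac{\sqrt{143071235}}{935} \approx 12.793$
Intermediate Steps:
$W = -10$ ($W = \left(-2\right) 5 = -10$)
$m{\left(z,A \right)} = - \frac{16}{A^{2}}$ ($m{\left(z,A \right)} = - 4 \left(0 + \frac{2}{A}\right)^{2} = - 4 \left(\frac{2}{A}\right)^{2} = - 4 \frac{4}{A^{2}} = - \frac{16}{A^{2}}$)
$\sqrt{164 + \left(\frac{m{\left(0,11 \right)}}{W} - \frac{67}{187}\right)} = \sqrt{164 - \left(\frac{67}{187} - \frac{\left(-16\right) \frac{1}{121}}{-10}\right)} = \sqrt{164 - \left(\frac{67}{187} - \left(-16\right) \frac{1}{121} \left(- \frac{1}{10}\right)\right)} = \sqrt{164 - \frac{3549}{10285}} = \sqrt{\frac{1683191}{10285}} = \frac{\sqrt{143071235}}{935}$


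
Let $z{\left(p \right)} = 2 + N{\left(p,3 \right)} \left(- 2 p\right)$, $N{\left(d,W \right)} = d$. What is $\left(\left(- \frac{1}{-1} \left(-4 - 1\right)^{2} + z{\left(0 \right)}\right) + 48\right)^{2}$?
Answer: $5625$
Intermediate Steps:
$z{\left(p \right)} = 2 - 2 p^{2}$ ($z{\left(p \right)} = 2 + p \left(- 2 p\right) = 2 - 2 p^{2}$)
$\left(\left(- \frac{1}{-1} \left(-4 - 1\right)^{2} + z{\left(0 \right)}\right) + 48\right)^{2} = \left(\left(- \frac{1}{-1} \left(-4 - 1\right)^{2} + \left(2 - 2 \cdot 0^{2}\right)\right) + 48\right)^{2} = \left(\left(\left(-1\right) \left(-1\right) \left(-5\right)^{2} + \left(2 - 0\right)\right) + 48\right)^{2} = \left(\left(1 \cdot 25 + \left(2 + 0\right)\right) + 48\right)^{2} = \left(\left(25 + 2\right) + 48\right)^{2} = \left(27 + 48\right)^{2} = 75^{2} = 5625$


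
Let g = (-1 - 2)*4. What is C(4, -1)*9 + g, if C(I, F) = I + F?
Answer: 15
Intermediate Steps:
C(I, F) = F + I
g = -12 (g = -3*4 = -12)
C(4, -1)*9 + g = (-1 + 4)*9 - 12 = 3*9 - 12 = 27 - 12 = 15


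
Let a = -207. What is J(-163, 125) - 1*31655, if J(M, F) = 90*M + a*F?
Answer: -72200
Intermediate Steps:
J(M, F) = -207*F + 90*M (J(M, F) = 90*M - 207*F = -207*F + 90*M)
J(-163, 125) - 1*31655 = (-207*125 + 90*(-163)) - 1*31655 = (-25875 - 14670) - 31655 = -40545 - 31655 = -72200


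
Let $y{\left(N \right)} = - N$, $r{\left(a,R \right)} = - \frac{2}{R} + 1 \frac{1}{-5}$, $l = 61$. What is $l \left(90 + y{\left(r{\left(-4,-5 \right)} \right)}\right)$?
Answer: $\frac{27389}{5} \approx 5477.8$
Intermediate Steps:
$r{\left(a,R \right)} = - \frac{1}{5} - \frac{2}{R}$ ($r{\left(a,R \right)} = - \frac{2}{R} + 1 \left(- \frac{1}{5}\right) = - \frac{2}{R} - \frac{1}{5} = - \frac{1}{5} - \frac{2}{R}$)
$l \left(90 + y{\left(r{\left(-4,-5 \right)} \right)}\right) = 61 \left(90 - \frac{-10 - -5}{5 \left(-5\right)}\right) = 61 \left(90 - \frac{1}{5} \left(- \frac{1}{5}\right) \left(-10 + 5\right)\right) = 61 \left(90 - \frac{1}{5} \left(- \frac{1}{5}\right) \left(-5\right)\right) = 61 \left(90 - \frac{1}{5}\right) = 61 \cdot \frac{449}{5} = \frac{27389}{5}$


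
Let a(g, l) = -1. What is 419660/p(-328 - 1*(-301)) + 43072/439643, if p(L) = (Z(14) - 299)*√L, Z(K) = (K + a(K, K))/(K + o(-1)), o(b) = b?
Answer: 43072/439643 + 209830*I*√3/1341 ≈ 0.09797 + 271.02*I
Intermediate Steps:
Z(K) = 1 (Z(K) = (K - 1)/(K - 1) = (-1 + K)/(-1 + K) = 1)
p(L) = -298*√L (p(L) = (1 - 299)*√L = -298*√L)
419660/p(-328 - 1*(-301)) + 43072/439643 = 419660/((-298*√(-328 - 1*(-301)))) + 43072/439643 = 419660/((-298*√(-328 + 301))) + 43072*(1/439643) = 419660/((-894*I*√3)) + 43072/439643 = 419660*(I*√3/2682) + 43072/439643 = 209830*I*√3/1341 + 43072/439643 = 43072/439643 + 209830*I*√3/1341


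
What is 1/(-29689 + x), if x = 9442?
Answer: -1/20247 ≈ -4.9390e-5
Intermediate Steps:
1/(-29689 + x) = 1/(-29689 + 9442) = 1/(-20247) = -1/20247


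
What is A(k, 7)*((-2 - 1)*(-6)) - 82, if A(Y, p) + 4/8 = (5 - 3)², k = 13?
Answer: -19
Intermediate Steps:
A(Y, p) = 7/2 (A(Y, p) = -½ + (5 - 3)² = -½ + 2² = -½ + 4 = 7/2)
A(k, 7)*((-2 - 1)*(-6)) - 82 = 7*((-2 - 1)*(-6))/2 - 82 = 7*(-3*(-6))/2 - 82 = (7/2)*18 - 82 = 63 - 82 = -19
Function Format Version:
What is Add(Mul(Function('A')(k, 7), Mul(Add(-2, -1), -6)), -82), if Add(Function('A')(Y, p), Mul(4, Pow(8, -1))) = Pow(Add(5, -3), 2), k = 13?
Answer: -19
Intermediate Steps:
Function('A')(Y, p) = Rational(7, 2) (Function('A')(Y, p) = Add(Rational(-1, 2), Pow(Add(5, -3), 2)) = Add(Rational(-1, 2), Pow(2, 2)) = Add(Rational(-1, 2), 4) = Rational(7, 2))
Add(Mul(Function('A')(k, 7), Mul(Add(-2, -1), -6)), -82) = Add(Mul(Rational(7, 2), Mul(Add(-2, -1), -6)), -82) = Add(Mul(Rational(7, 2), Mul(-3, -6)), -82) = Add(Mul(Rational(7, 2), 18), -82) = Add(63, -82) = -19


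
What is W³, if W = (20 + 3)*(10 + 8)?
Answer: 70957944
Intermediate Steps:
W = 414 (W = 23*18 = 414)
W³ = 414³ = 70957944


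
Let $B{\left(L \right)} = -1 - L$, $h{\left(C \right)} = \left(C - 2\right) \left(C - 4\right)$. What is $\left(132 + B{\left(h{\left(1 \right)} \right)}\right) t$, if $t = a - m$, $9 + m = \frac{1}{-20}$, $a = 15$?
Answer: $\frac{15392}{5} \approx 3078.4$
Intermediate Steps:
$h{\left(C \right)} = \left(-4 + C\right) \left(-2 + C\right)$ ($h{\left(C \right)} = \left(-2 + C\right) \left(-4 + C\right) = \left(-4 + C\right) \left(-2 + C\right)$)
$m = - \frac{181}{20}$ ($m = -9 + \frac{1}{-20} = -9 - \frac{1}{20} = - \frac{181}{20} \approx -9.05$)
$t = \frac{481}{20}$ ($t = 15 - - \frac{181}{20} = 15 + \frac{181}{20} = \frac{481}{20} \approx 24.05$)
$\left(132 + B{\left(h{\left(1 \right)} \right)}\right) t = \left(132 - \left(10 - 6\right)\right) \frac{481}{20} = \left(132 - 4\right) \frac{481}{20} = 128 \cdot \frac{481}{20} = \frac{15392}{5}$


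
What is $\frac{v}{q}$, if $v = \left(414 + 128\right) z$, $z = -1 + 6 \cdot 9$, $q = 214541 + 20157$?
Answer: $\frac{14363}{117349} \approx 0.1224$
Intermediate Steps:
$q = 234698$
$z = 53$ ($z = -1 + 54 = 53$)
$v = 28726$ ($v = \left(414 + 128\right) 53 = 542 \cdot 53 = 28726$)
$\frac{v}{q} = \frac{28726}{234698} = 28726 \cdot \frac{1}{234698} = \frac{14363}{117349}$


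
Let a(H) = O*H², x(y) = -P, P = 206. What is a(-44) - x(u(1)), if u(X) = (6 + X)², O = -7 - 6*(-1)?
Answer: -1730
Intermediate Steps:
O = -1 (O = -7 + 6 = -1)
x(y) = -206 (x(y) = -1*206 = -206)
a(H) = -H²
a(-44) - x(u(1)) = -1*(-44)² - 1*(-206) = -1*1936 + 206 = -1936 + 206 = -1730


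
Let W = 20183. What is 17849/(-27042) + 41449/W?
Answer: 760617491/545788686 ≈ 1.3936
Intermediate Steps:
17849/(-27042) + 41449/W = 17849/(-27042) + 41449/20183 = 17849*(-1/27042) + 41449*(1/20183) = -17849/27042 + 41449/20183 = 760617491/545788686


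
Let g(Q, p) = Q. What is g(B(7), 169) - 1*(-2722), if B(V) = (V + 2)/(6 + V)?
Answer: 35395/13 ≈ 2722.7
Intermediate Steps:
B(V) = (2 + V)/(6 + V)
g(B(7), 169) - 1*(-2722) = (2 + 7)/(6 + 7) - 1*(-2722) = 9/13 + 2722 = 35395/13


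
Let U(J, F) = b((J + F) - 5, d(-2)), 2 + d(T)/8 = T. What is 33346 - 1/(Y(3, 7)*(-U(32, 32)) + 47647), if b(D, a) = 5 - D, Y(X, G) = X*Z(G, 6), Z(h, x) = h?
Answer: 1626651225/48781 ≈ 33346.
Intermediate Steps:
d(T) = -16 + 8*T
Y(X, G) = G*X (Y(X, G) = X*G = G*X)
U(J, F) = 10 - F - J (U(J, F) = 5 - ((J + F) - 5) = 5 - ((F + J) - 5) = 5 - (-5 + F + J) = 5 + (5 - F - J) = 10 - F - J)
33346 - 1/(Y(3, 7)*(-U(32, 32)) + 47647) = 33346 - 1/((7*3)*(-(10 - 1*32 - 1*32)) + 47647) = 33346 - 1/(21*(-(10 - 32 - 32)) + 47647) = 33346 - 1/(21*(-1*(-54)) + 47647) = 33346 - 1/(21*54 + 47647) = 33346 - 1/(1134 + 47647) = 33346 - 1/48781 = 1626651225/48781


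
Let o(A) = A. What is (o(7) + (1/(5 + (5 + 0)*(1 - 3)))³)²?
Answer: 763876/15625 ≈ 48.888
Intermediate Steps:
(o(7) + (1/(5 + (5 + 0)*(1 - 3)))³)² = (7 + (1/(5 + (5 + 0)*(1 - 3)))³)² = (7 + (1/(5 + 5*(-2)))³)² = (7 + (1/(5 - 10))³)² = (7 + (1/(-5))³)² = (7 + (-⅕)³)² = (7 - 1/125)² = (874/125)² = 763876/15625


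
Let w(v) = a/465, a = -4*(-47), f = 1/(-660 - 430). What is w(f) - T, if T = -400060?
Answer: 186028088/465 ≈ 4.0006e+5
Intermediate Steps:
f = -1/1090 (f = 1/(-1090) = -1/1090 ≈ -0.00091743)
a = 188
w(v) = 188/465
w(f) - T = 188/465 - 1*(-400060) = 188/465 + 400060 = 186028088/465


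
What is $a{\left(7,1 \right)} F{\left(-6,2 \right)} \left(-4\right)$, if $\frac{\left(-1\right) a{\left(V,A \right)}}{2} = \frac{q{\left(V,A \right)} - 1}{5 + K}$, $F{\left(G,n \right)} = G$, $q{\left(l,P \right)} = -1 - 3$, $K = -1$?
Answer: $60$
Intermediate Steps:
$q{\left(l,P \right)} = -4$ ($q{\left(l,P \right)} = -1 - 3 = -4$)
$a{\left(V,A \right)} = \frac{5}{2}$ ($a{\left(V,A \right)} = - 2 \frac{-4 - 1}{5 - 1} = - 2 \left(- \frac{5}{4}\right) = - 2 \left(\left(-5\right) \frac{1}{4}\right) = \left(-2\right) \left(- \frac{5}{4}\right) = \frac{5}{2}$)
$a{\left(7,1 \right)} F{\left(-6,2 \right)} \left(-4\right) = \frac{5}{2} \left(-6\right) \left(-4\right) = \left(-15\right) \left(-4\right) = 60$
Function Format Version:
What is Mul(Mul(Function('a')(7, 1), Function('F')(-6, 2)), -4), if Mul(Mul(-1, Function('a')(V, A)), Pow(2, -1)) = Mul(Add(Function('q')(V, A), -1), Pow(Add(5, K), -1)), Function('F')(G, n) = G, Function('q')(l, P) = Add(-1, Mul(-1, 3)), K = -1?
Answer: 60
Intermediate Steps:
Function('q')(l, P) = -4 (Function('q')(l, P) = Add(-1, -3) = -4)
Function('a')(V, A) = Rational(5, 2) (Function('a')(V, A) = Mul(-2, Mul(Add(-4, -1), Pow(Add(5, -1), -1))) = Mul(-2, Mul(-5, Pow(4, -1))) = Mul(-2, Mul(-5, Rational(1, 4))) = Mul(-2, Rational(-5, 4)) = Rational(5, 2))
Mul(Mul(Function('a')(7, 1), Function('F')(-6, 2)), -4) = Mul(Mul(Rational(5, 2), -6), -4) = Mul(-15, -4) = 60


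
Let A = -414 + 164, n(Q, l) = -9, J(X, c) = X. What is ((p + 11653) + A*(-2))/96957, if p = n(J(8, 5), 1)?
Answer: 4048/32319 ≈ 0.12525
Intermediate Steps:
A = -250
p = -9
((p + 11653) + A*(-2))/96957 = ((-9 + 11653) - 250*(-2))/96957 = (11644 + 500)*(1/96957) = 12144*(1/96957) = 4048/32319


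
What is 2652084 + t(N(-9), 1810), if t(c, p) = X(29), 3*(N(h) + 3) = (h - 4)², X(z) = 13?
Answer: 2652097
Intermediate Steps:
N(h) = -3 + (-4 + h)²/3 (N(h) = -3 + (h - 4)²/3 = -3 + (-4 + h)²/3)
t(c, p) = 13
2652084 + t(N(-9), 1810) = 2652084 + 13 = 2652097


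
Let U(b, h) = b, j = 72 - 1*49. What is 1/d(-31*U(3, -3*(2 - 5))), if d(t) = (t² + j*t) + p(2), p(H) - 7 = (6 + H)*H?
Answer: 1/6533 ≈ 0.00015307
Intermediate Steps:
p(H) = 7 + H*(6 + H) (p(H) = 7 + (6 + H)*H = 7 + H*(6 + H))
j = 23 (j = 72 - 49 = 23)
d(t) = 23 + t² + 23*t (d(t) = (t² + 23*t) + (7 + 2² + 6*2) = (t² + 23*t) + (7 + 4 + 12) = (t² + 23*t) + 23 = 23 + t² + 23*t)
1/d(-31*U(3, -3*(2 - 5))) = 1/(23 + (-31*3)² + 23*(-31*3)) = 1/(23 + (-93)² + 23*(-93)) = 1/(23 + 8649 - 2139) = 1/6533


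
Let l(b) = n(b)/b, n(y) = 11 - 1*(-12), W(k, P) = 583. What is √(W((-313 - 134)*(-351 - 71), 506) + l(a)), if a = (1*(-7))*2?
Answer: √113946/14 ≈ 24.111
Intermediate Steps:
a = -14 (a = -7*2 = -14)
n(y) = 23 (n(y) = 11 + 12 = 23)
l(b) = 23/b
√(W((-313 - 134)*(-351 - 71), 506) + l(a)) = √(583 + 23/(-14)) = √(583 + 23*(-1/14)) = √(583 - 23/14) = √(8139/14) = √113946/14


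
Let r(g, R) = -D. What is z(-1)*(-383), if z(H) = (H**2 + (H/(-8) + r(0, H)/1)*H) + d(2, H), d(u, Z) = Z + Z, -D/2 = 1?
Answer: 9575/8 ≈ 1196.9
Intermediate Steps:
D = -2 (D = -2*1 = -2)
r(g, R) = 2 (r(g, R) = -1*(-2) = 2)
d(u, Z) = 2*Z
z(H) = H**2 + 2*H + H*(2 - H/8) (z(H) = (H**2 + (H/(-8) + 2/1)*H) + 2*H = (H**2 + (H*(-1/8) + 2*1)*H) + 2*H = (H**2 + (-H/8 + 2)*H) + 2*H = (H**2 + (2 - H/8)*H) + 2*H = (H**2 + H*(2 - H/8)) + 2*H = H**2 + 2*H + H*(2 - H/8))
z(-1)*(-383) = ((1/8)*(-1)*(32 + 7*(-1)))*(-383) = ((1/8)*(-1)*(32 - 7))*(-383) = ((1/8)*(-1)*25)*(-383) = -25/8*(-383) = 9575/8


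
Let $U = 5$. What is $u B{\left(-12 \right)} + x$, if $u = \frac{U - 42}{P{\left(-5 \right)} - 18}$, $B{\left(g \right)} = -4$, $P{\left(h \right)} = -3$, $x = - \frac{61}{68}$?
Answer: $- \frac{11345}{1428} \approx -7.9447$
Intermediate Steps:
$x = - \frac{61}{68}$ ($x = \left(-61\right) \frac{1}{68} = - \frac{61}{68} \approx -0.89706$)
$u = \frac{37}{21}$ ($u = \frac{5 - 42}{-3 - 18} = - \frac{37}{-21} = \left(-37\right) \left(- \frac{1}{21}\right) = \frac{37}{21} \approx 1.7619$)
$u B{\left(-12 \right)} + x = \frac{37}{21} \left(-4\right) - \frac{61}{68} = - \frac{148}{21} - \frac{61}{68} = - \frac{11345}{1428}$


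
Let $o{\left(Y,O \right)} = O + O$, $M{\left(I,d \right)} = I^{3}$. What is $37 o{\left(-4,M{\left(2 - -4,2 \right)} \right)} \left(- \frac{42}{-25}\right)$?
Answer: $\frac{671328}{25} \approx 26853.0$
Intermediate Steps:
$o{\left(Y,O \right)} = 2 O$
$37 o{\left(-4,M{\left(2 - -4,2 \right)} \right)} \left(- \frac{42}{-25}\right) = 37 \cdot 2 \left(2 - -4\right)^{3} \left(- \frac{42}{-25}\right) = 37 \cdot 2 \left(2 + 4\right)^{3} \left(\left(-42\right) \left(- \frac{1}{25}\right)\right) = 37 \cdot 2 \cdot 6^{3} \cdot \frac{42}{25} = 37 \cdot 2 \cdot 216 \cdot \frac{42}{25} = 37 \cdot 432 \cdot \frac{42}{25} = 15984 \cdot \frac{42}{25} = \frac{671328}{25}$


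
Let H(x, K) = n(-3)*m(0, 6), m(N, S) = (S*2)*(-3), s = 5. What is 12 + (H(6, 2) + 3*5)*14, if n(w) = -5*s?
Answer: 12822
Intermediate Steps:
m(N, S) = -6*S (m(N, S) = (2*S)*(-3) = -6*S)
n(w) = -25 (n(w) = -5*5 = -25)
H(x, K) = 900 (H(x, K) = -(-150)*6 = -25*(-36) = 900)
12 + (H(6, 2) + 3*5)*14 = 12 + (900 + 3*5)*14 = 12 + (900 + 15)*14 = 12 + 915*14 = 12 + 12810 = 12822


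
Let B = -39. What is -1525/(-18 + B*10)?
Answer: 1525/408 ≈ 3.7377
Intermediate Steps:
-1525/(-18 + B*10) = -1525/(-18 - 39*10) = -1525/(-18 - 390) = -1525/(-408) = -1525*(-1/408) = 1525/408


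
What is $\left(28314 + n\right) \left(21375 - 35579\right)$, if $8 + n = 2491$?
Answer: $-437440588$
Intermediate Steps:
$n = 2483$ ($n = -8 + 2491 = 2483$)
$\left(28314 + n\right) \left(21375 - 35579\right) = \left(28314 + 2483\right) \left(21375 - 35579\right) = 30797 \left(-14204\right) = -437440588$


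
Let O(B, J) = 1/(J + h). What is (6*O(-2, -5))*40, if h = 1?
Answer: -60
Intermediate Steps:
O(B, J) = 1/(1 + J) (O(B, J) = 1/(J + 1) = 1/(1 + J))
(6*O(-2, -5))*40 = (6/(1 - 5))*40 = (6/(-4))*40 = (6*(-1/4))*40 = -3/2*40 = -60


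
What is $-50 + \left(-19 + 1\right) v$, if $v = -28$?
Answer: $454$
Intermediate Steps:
$-50 + \left(-19 + 1\right) v = -50 + \left(-19 + 1\right) \left(-28\right) = -50 - -504 = -50 + 504 = 454$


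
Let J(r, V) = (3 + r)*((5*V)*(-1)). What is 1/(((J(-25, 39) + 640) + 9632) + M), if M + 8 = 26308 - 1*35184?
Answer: 1/5678 ≈ 0.00017612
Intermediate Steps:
M = -8884 (M = -8 + (26308 - 1*35184) = -8 + (26308 - 35184) = -8 - 8876 = -8884)
J(r, V) = -5*V*(3 + r) (J(r, V) = (3 + r)*(-5*V) = -5*V*(3 + r))
1/(((J(-25, 39) + 640) + 9632) + M) = 1/(((-5*39*(3 - 25) + 640) + 9632) - 8884) = 1/(((-5*39*(-22) + 640) + 9632) - 8884) = 1/(((4290 + 640) + 9632) - 8884) = 1/((4930 + 9632) - 8884) = 1/(14562 - 8884) = 1/5678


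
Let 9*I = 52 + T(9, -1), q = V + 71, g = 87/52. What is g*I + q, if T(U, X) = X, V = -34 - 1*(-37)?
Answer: 4341/52 ≈ 83.481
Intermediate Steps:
V = 3 (V = -34 + 37 = 3)
g = 87/52 (g = 87*(1/52) = 87/52 ≈ 1.6731)
q = 74 (q = 3 + 71 = 74)
I = 17/3 (I = (52 - 1)/9 = (⅑)*51 = 17/3 ≈ 5.6667)
g*I + q = (87/52)*(17/3) + 74 = 493/52 + 74 = 4341/52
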